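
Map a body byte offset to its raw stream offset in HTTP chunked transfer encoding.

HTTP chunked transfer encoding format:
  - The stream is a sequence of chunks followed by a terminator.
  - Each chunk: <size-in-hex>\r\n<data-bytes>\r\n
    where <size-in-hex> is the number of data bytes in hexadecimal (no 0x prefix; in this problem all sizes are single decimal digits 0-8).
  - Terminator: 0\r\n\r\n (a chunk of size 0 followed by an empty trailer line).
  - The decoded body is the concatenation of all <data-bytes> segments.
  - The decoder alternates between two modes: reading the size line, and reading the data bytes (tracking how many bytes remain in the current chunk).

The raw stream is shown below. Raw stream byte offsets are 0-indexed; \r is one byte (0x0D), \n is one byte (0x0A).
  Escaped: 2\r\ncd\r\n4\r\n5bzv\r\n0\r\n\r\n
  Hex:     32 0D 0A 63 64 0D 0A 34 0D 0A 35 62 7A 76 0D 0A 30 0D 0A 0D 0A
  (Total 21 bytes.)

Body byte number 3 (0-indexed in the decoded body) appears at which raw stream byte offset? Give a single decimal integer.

Answer: 11

Derivation:
Chunk 1: stream[0..1]='2' size=0x2=2, data at stream[3..5]='cd' -> body[0..2], body so far='cd'
Chunk 2: stream[7..8]='4' size=0x4=4, data at stream[10..14]='5bzv' -> body[2..6], body so far='cd5bzv'
Chunk 3: stream[16..17]='0' size=0 (terminator). Final body='cd5bzv' (6 bytes)
Body byte 3 at stream offset 11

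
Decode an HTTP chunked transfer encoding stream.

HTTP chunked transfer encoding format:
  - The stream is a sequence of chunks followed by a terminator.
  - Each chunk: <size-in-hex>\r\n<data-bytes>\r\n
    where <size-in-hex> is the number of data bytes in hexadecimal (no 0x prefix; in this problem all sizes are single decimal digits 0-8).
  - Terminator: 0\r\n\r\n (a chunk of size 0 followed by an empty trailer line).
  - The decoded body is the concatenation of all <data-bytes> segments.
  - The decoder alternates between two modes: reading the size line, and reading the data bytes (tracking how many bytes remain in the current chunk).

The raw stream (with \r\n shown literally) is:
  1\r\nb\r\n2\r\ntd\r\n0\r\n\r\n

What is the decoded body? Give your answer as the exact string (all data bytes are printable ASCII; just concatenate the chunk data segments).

Answer: btd

Derivation:
Chunk 1: stream[0..1]='1' size=0x1=1, data at stream[3..4]='b' -> body[0..1], body so far='b'
Chunk 2: stream[6..7]='2' size=0x2=2, data at stream[9..11]='td' -> body[1..3], body so far='btd'
Chunk 3: stream[13..14]='0' size=0 (terminator). Final body='btd' (3 bytes)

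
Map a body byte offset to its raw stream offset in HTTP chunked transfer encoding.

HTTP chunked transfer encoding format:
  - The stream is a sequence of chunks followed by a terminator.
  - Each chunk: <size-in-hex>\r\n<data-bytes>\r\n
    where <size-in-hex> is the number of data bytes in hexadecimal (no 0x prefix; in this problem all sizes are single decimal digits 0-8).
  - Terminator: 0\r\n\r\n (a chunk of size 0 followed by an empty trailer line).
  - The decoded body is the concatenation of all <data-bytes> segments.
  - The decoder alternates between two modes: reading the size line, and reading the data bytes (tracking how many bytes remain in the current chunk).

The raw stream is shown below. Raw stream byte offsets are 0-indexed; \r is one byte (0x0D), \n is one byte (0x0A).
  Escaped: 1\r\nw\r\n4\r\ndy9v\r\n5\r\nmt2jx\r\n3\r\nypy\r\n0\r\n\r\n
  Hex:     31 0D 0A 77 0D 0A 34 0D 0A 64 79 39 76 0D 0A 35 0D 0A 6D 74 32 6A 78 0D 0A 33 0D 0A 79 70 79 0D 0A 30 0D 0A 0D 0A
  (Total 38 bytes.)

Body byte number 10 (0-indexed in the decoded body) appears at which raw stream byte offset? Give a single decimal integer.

Chunk 1: stream[0..1]='1' size=0x1=1, data at stream[3..4]='w' -> body[0..1], body so far='w'
Chunk 2: stream[6..7]='4' size=0x4=4, data at stream[9..13]='dy9v' -> body[1..5], body so far='wdy9v'
Chunk 3: stream[15..16]='5' size=0x5=5, data at stream[18..23]='mt2jx' -> body[5..10], body so far='wdy9vmt2jx'
Chunk 4: stream[25..26]='3' size=0x3=3, data at stream[28..31]='ypy' -> body[10..13], body so far='wdy9vmt2jxypy'
Chunk 5: stream[33..34]='0' size=0 (terminator). Final body='wdy9vmt2jxypy' (13 bytes)
Body byte 10 at stream offset 28

Answer: 28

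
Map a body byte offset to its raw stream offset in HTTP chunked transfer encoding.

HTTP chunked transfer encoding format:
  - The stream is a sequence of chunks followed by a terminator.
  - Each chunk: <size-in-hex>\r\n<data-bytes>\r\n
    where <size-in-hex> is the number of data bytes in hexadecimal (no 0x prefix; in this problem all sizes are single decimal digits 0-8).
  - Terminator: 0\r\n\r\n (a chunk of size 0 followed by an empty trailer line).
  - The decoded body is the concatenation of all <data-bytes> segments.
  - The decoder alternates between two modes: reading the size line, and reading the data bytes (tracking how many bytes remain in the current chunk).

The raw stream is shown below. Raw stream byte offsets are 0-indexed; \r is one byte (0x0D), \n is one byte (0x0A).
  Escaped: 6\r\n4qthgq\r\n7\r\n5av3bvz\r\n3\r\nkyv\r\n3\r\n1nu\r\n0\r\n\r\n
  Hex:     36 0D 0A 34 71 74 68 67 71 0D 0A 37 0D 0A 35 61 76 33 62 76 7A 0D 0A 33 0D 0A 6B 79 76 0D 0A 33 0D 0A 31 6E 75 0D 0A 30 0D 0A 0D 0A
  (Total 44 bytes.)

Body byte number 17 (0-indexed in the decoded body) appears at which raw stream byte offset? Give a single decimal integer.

Answer: 35

Derivation:
Chunk 1: stream[0..1]='6' size=0x6=6, data at stream[3..9]='4qthgq' -> body[0..6], body so far='4qthgq'
Chunk 2: stream[11..12]='7' size=0x7=7, data at stream[14..21]='5av3bvz' -> body[6..13], body so far='4qthgq5av3bvz'
Chunk 3: stream[23..24]='3' size=0x3=3, data at stream[26..29]='kyv' -> body[13..16], body so far='4qthgq5av3bvzkyv'
Chunk 4: stream[31..32]='3' size=0x3=3, data at stream[34..37]='1nu' -> body[16..19], body so far='4qthgq5av3bvzkyv1nu'
Chunk 5: stream[39..40]='0' size=0 (terminator). Final body='4qthgq5av3bvzkyv1nu' (19 bytes)
Body byte 17 at stream offset 35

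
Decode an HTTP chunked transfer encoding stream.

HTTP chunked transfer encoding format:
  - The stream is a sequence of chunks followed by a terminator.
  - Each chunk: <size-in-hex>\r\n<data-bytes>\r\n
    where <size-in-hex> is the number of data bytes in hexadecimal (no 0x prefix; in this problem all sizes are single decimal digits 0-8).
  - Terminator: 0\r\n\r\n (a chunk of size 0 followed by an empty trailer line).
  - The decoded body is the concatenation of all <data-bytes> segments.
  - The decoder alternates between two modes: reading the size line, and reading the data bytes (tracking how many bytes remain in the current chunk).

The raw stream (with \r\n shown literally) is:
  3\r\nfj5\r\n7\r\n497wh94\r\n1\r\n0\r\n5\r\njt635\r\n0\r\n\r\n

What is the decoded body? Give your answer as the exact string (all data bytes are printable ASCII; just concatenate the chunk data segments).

Chunk 1: stream[0..1]='3' size=0x3=3, data at stream[3..6]='fj5' -> body[0..3], body so far='fj5'
Chunk 2: stream[8..9]='7' size=0x7=7, data at stream[11..18]='497wh94' -> body[3..10], body so far='fj5497wh94'
Chunk 3: stream[20..21]='1' size=0x1=1, data at stream[23..24]='0' -> body[10..11], body so far='fj5497wh940'
Chunk 4: stream[26..27]='5' size=0x5=5, data at stream[29..34]='jt635' -> body[11..16], body so far='fj5497wh940jt635'
Chunk 5: stream[36..37]='0' size=0 (terminator). Final body='fj5497wh940jt635' (16 bytes)

Answer: fj5497wh940jt635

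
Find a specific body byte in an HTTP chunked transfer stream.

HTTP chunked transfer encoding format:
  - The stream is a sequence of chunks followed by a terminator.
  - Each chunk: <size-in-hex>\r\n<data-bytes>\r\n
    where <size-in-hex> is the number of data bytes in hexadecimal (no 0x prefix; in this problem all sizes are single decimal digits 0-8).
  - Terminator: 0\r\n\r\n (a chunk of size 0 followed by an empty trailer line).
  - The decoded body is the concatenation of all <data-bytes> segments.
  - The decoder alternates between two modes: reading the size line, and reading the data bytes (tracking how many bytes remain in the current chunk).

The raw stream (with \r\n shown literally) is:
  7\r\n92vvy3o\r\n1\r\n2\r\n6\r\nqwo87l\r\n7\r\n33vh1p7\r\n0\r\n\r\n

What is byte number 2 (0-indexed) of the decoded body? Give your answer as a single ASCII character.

Chunk 1: stream[0..1]='7' size=0x7=7, data at stream[3..10]='92vvy3o' -> body[0..7], body so far='92vvy3o'
Chunk 2: stream[12..13]='1' size=0x1=1, data at stream[15..16]='2' -> body[7..8], body so far='92vvy3o2'
Chunk 3: stream[18..19]='6' size=0x6=6, data at stream[21..27]='qwo87l' -> body[8..14], body so far='92vvy3o2qwo87l'
Chunk 4: stream[29..30]='7' size=0x7=7, data at stream[32..39]='33vh1p7' -> body[14..21], body so far='92vvy3o2qwo87l33vh1p7'
Chunk 5: stream[41..42]='0' size=0 (terminator). Final body='92vvy3o2qwo87l33vh1p7' (21 bytes)
Body byte 2 = 'v'

Answer: v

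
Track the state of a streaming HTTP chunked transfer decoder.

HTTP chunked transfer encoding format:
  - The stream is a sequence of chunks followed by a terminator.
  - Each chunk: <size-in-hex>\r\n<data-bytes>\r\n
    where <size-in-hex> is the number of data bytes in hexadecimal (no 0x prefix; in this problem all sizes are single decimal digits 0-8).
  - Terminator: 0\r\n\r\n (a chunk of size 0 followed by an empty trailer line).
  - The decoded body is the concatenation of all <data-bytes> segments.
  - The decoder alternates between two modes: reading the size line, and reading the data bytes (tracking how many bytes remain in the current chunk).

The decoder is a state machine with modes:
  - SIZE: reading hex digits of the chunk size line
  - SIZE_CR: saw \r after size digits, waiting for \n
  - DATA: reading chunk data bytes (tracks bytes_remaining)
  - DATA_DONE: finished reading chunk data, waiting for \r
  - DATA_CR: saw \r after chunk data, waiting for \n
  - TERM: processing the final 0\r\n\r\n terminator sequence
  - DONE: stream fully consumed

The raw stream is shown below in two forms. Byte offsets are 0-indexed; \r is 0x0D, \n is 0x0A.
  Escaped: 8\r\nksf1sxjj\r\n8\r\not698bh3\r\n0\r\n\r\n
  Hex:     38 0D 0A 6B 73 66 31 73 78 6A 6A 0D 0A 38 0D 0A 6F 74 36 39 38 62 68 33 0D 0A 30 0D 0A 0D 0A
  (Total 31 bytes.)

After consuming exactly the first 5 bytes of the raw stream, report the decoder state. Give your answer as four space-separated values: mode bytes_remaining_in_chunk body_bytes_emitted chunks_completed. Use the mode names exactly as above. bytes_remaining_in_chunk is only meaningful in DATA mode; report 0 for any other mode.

Byte 0 = '8': mode=SIZE remaining=0 emitted=0 chunks_done=0
Byte 1 = 0x0D: mode=SIZE_CR remaining=0 emitted=0 chunks_done=0
Byte 2 = 0x0A: mode=DATA remaining=8 emitted=0 chunks_done=0
Byte 3 = 'k': mode=DATA remaining=7 emitted=1 chunks_done=0
Byte 4 = 's': mode=DATA remaining=6 emitted=2 chunks_done=0

Answer: DATA 6 2 0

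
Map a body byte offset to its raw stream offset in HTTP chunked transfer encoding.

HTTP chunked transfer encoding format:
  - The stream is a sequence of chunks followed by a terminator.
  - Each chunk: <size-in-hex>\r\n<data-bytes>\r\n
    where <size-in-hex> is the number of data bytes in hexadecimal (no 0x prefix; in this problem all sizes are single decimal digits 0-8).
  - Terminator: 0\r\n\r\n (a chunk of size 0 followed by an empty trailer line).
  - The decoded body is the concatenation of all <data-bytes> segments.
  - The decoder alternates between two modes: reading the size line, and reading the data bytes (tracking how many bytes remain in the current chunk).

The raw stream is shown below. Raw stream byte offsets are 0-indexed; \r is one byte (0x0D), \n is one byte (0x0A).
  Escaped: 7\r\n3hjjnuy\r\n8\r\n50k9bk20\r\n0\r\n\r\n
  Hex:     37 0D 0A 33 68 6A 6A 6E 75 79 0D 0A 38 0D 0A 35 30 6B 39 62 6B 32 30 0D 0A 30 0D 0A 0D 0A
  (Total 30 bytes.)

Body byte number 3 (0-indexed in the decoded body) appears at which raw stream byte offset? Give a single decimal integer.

Chunk 1: stream[0..1]='7' size=0x7=7, data at stream[3..10]='3hjjnuy' -> body[0..7], body so far='3hjjnuy'
Chunk 2: stream[12..13]='8' size=0x8=8, data at stream[15..23]='50k9bk20' -> body[7..15], body so far='3hjjnuy50k9bk20'
Chunk 3: stream[25..26]='0' size=0 (terminator). Final body='3hjjnuy50k9bk20' (15 bytes)
Body byte 3 at stream offset 6

Answer: 6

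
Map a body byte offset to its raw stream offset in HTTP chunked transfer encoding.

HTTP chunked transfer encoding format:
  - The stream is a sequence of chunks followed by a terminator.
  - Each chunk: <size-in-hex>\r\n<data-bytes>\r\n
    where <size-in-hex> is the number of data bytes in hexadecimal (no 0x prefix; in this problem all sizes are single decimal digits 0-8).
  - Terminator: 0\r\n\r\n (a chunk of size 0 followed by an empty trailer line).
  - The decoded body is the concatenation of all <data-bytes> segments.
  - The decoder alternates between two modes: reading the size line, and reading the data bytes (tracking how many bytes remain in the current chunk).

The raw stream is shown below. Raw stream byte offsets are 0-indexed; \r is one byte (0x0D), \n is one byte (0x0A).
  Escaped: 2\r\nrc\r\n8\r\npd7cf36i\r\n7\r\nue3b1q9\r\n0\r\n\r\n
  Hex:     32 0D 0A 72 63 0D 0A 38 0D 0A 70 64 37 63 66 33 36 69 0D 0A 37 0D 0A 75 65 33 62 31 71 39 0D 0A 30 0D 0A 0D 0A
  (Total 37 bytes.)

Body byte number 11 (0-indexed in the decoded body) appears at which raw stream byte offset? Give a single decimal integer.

Answer: 24

Derivation:
Chunk 1: stream[0..1]='2' size=0x2=2, data at stream[3..5]='rc' -> body[0..2], body so far='rc'
Chunk 2: stream[7..8]='8' size=0x8=8, data at stream[10..18]='pd7cf36i' -> body[2..10], body so far='rcpd7cf36i'
Chunk 3: stream[20..21]='7' size=0x7=7, data at stream[23..30]='ue3b1q9' -> body[10..17], body so far='rcpd7cf36iue3b1q9'
Chunk 4: stream[32..33]='0' size=0 (terminator). Final body='rcpd7cf36iue3b1q9' (17 bytes)
Body byte 11 at stream offset 24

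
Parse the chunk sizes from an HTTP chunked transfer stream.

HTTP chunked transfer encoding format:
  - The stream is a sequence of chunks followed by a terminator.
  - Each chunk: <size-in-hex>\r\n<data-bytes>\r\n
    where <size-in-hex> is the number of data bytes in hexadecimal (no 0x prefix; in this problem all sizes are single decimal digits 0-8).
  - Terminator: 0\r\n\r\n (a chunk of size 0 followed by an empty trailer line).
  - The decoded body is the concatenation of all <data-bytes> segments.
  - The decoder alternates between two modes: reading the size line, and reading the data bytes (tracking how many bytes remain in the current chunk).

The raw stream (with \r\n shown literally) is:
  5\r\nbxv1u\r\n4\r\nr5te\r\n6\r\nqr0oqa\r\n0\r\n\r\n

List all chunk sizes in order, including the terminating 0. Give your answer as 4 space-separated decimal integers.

Chunk 1: stream[0..1]='5' size=0x5=5, data at stream[3..8]='bxv1u' -> body[0..5], body so far='bxv1u'
Chunk 2: stream[10..11]='4' size=0x4=4, data at stream[13..17]='r5te' -> body[5..9], body so far='bxv1ur5te'
Chunk 3: stream[19..20]='6' size=0x6=6, data at stream[22..28]='qr0oqa' -> body[9..15], body so far='bxv1ur5teqr0oqa'
Chunk 4: stream[30..31]='0' size=0 (terminator). Final body='bxv1ur5teqr0oqa' (15 bytes)

Answer: 5 4 6 0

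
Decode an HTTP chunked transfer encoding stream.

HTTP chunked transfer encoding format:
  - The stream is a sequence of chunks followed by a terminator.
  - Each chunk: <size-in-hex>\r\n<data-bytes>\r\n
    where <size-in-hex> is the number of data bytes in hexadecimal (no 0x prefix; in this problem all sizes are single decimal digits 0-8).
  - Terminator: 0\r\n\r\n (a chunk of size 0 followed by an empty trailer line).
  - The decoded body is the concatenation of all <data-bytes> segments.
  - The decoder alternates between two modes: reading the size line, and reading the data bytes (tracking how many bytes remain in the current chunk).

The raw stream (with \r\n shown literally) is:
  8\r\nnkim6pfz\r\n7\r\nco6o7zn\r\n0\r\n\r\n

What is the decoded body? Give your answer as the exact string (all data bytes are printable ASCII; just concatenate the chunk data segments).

Chunk 1: stream[0..1]='8' size=0x8=8, data at stream[3..11]='nkim6pfz' -> body[0..8], body so far='nkim6pfz'
Chunk 2: stream[13..14]='7' size=0x7=7, data at stream[16..23]='co6o7zn' -> body[8..15], body so far='nkim6pfzco6o7zn'
Chunk 3: stream[25..26]='0' size=0 (terminator). Final body='nkim6pfzco6o7zn' (15 bytes)

Answer: nkim6pfzco6o7zn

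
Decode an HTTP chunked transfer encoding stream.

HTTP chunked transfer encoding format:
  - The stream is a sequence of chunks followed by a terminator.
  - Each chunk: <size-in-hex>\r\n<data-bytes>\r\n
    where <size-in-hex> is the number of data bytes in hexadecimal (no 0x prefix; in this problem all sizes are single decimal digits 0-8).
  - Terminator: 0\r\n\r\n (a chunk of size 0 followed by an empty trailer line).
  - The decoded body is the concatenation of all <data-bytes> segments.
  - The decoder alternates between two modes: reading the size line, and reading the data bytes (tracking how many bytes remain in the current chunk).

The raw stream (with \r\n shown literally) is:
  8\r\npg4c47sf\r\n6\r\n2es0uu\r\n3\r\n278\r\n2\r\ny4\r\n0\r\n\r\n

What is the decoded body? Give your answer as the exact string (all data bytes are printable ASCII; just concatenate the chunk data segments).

Answer: pg4c47sf2es0uu278y4

Derivation:
Chunk 1: stream[0..1]='8' size=0x8=8, data at stream[3..11]='pg4c47sf' -> body[0..8], body so far='pg4c47sf'
Chunk 2: stream[13..14]='6' size=0x6=6, data at stream[16..22]='2es0uu' -> body[8..14], body so far='pg4c47sf2es0uu'
Chunk 3: stream[24..25]='3' size=0x3=3, data at stream[27..30]='278' -> body[14..17], body so far='pg4c47sf2es0uu278'
Chunk 4: stream[32..33]='2' size=0x2=2, data at stream[35..37]='y4' -> body[17..19], body so far='pg4c47sf2es0uu278y4'
Chunk 5: stream[39..40]='0' size=0 (terminator). Final body='pg4c47sf2es0uu278y4' (19 bytes)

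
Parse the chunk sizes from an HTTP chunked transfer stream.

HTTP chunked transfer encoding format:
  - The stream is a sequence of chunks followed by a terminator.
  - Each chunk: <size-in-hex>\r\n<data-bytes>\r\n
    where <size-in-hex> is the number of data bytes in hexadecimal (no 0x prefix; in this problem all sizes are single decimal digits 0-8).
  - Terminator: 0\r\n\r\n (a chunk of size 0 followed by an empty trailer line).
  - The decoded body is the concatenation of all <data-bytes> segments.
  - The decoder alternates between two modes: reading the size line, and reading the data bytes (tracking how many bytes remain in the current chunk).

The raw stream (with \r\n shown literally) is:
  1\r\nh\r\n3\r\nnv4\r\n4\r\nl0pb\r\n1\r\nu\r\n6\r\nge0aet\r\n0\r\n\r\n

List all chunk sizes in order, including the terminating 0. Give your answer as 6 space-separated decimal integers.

Chunk 1: stream[0..1]='1' size=0x1=1, data at stream[3..4]='h' -> body[0..1], body so far='h'
Chunk 2: stream[6..7]='3' size=0x3=3, data at stream[9..12]='nv4' -> body[1..4], body so far='hnv4'
Chunk 3: stream[14..15]='4' size=0x4=4, data at stream[17..21]='l0pb' -> body[4..8], body so far='hnv4l0pb'
Chunk 4: stream[23..24]='1' size=0x1=1, data at stream[26..27]='u' -> body[8..9], body so far='hnv4l0pbu'
Chunk 5: stream[29..30]='6' size=0x6=6, data at stream[32..38]='ge0aet' -> body[9..15], body so far='hnv4l0pbuge0aet'
Chunk 6: stream[40..41]='0' size=0 (terminator). Final body='hnv4l0pbuge0aet' (15 bytes)

Answer: 1 3 4 1 6 0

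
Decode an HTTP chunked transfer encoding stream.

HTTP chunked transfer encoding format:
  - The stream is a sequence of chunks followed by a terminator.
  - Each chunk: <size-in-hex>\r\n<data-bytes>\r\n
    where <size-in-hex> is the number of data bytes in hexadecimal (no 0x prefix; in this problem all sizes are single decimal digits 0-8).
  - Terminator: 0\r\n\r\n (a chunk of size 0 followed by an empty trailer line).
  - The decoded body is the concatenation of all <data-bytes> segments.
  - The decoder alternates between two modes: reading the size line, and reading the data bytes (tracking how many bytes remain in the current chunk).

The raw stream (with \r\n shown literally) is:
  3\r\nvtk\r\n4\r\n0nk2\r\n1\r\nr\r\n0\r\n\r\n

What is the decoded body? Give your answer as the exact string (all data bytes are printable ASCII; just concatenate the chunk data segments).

Chunk 1: stream[0..1]='3' size=0x3=3, data at stream[3..6]='vtk' -> body[0..3], body so far='vtk'
Chunk 2: stream[8..9]='4' size=0x4=4, data at stream[11..15]='0nk2' -> body[3..7], body so far='vtk0nk2'
Chunk 3: stream[17..18]='1' size=0x1=1, data at stream[20..21]='r' -> body[7..8], body so far='vtk0nk2r'
Chunk 4: stream[23..24]='0' size=0 (terminator). Final body='vtk0nk2r' (8 bytes)

Answer: vtk0nk2r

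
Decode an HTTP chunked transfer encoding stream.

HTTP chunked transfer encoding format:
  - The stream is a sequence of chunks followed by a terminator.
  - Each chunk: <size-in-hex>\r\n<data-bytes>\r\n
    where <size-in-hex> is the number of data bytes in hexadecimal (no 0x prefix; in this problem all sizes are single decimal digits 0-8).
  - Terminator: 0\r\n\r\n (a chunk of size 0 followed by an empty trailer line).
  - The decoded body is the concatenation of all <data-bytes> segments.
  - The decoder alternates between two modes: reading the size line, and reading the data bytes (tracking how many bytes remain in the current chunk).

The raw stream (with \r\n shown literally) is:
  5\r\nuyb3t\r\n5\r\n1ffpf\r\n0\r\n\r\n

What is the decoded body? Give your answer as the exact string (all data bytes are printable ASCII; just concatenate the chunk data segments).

Chunk 1: stream[0..1]='5' size=0x5=5, data at stream[3..8]='uyb3t' -> body[0..5], body so far='uyb3t'
Chunk 2: stream[10..11]='5' size=0x5=5, data at stream[13..18]='1ffpf' -> body[5..10], body so far='uyb3t1ffpf'
Chunk 3: stream[20..21]='0' size=0 (terminator). Final body='uyb3t1ffpf' (10 bytes)

Answer: uyb3t1ffpf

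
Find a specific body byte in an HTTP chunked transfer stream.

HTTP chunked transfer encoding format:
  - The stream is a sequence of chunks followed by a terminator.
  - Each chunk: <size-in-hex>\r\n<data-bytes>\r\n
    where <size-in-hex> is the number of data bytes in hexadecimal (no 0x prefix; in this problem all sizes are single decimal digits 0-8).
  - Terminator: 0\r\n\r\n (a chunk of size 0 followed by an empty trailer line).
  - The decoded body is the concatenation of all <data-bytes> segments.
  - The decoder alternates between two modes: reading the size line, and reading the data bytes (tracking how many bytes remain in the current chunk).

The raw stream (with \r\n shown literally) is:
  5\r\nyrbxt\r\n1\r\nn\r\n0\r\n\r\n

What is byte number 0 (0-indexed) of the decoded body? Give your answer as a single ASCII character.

Answer: y

Derivation:
Chunk 1: stream[0..1]='5' size=0x5=5, data at stream[3..8]='yrbxt' -> body[0..5], body so far='yrbxt'
Chunk 2: stream[10..11]='1' size=0x1=1, data at stream[13..14]='n' -> body[5..6], body so far='yrbxtn'
Chunk 3: stream[16..17]='0' size=0 (terminator). Final body='yrbxtn' (6 bytes)
Body byte 0 = 'y'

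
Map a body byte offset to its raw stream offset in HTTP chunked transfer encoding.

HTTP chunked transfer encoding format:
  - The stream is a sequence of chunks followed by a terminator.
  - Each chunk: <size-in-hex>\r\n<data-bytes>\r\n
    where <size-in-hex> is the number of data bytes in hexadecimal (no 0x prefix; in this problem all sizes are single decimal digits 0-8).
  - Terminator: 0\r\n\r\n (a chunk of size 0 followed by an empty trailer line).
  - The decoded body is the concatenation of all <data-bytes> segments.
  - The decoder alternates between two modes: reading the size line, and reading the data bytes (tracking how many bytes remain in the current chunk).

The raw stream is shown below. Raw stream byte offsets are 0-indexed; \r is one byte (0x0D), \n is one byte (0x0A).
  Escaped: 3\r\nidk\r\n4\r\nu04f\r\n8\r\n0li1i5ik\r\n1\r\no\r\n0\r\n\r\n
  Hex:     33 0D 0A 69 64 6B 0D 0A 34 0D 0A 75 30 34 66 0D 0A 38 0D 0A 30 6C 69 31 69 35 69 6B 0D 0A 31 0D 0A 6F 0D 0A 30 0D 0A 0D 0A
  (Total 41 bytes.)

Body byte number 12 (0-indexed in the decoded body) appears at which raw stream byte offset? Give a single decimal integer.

Chunk 1: stream[0..1]='3' size=0x3=3, data at stream[3..6]='idk' -> body[0..3], body so far='idk'
Chunk 2: stream[8..9]='4' size=0x4=4, data at stream[11..15]='u04f' -> body[3..7], body so far='idku04f'
Chunk 3: stream[17..18]='8' size=0x8=8, data at stream[20..28]='0li1i5ik' -> body[7..15], body so far='idku04f0li1i5ik'
Chunk 4: stream[30..31]='1' size=0x1=1, data at stream[33..34]='o' -> body[15..16], body so far='idku04f0li1i5iko'
Chunk 5: stream[36..37]='0' size=0 (terminator). Final body='idku04f0li1i5iko' (16 bytes)
Body byte 12 at stream offset 25

Answer: 25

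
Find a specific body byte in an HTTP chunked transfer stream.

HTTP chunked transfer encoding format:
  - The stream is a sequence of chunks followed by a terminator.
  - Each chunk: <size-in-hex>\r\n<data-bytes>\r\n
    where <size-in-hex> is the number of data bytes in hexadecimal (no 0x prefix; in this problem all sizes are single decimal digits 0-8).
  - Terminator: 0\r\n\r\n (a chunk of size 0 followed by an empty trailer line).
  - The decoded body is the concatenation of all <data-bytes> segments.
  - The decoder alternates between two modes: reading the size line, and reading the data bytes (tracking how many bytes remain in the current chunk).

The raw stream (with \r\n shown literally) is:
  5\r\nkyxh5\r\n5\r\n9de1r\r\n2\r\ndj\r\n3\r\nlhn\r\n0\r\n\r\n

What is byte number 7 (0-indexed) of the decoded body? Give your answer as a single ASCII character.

Chunk 1: stream[0..1]='5' size=0x5=5, data at stream[3..8]='kyxh5' -> body[0..5], body so far='kyxh5'
Chunk 2: stream[10..11]='5' size=0x5=5, data at stream[13..18]='9de1r' -> body[5..10], body so far='kyxh59de1r'
Chunk 3: stream[20..21]='2' size=0x2=2, data at stream[23..25]='dj' -> body[10..12], body so far='kyxh59de1rdj'
Chunk 4: stream[27..28]='3' size=0x3=3, data at stream[30..33]='lhn' -> body[12..15], body so far='kyxh59de1rdjlhn'
Chunk 5: stream[35..36]='0' size=0 (terminator). Final body='kyxh59de1rdjlhn' (15 bytes)
Body byte 7 = 'e'

Answer: e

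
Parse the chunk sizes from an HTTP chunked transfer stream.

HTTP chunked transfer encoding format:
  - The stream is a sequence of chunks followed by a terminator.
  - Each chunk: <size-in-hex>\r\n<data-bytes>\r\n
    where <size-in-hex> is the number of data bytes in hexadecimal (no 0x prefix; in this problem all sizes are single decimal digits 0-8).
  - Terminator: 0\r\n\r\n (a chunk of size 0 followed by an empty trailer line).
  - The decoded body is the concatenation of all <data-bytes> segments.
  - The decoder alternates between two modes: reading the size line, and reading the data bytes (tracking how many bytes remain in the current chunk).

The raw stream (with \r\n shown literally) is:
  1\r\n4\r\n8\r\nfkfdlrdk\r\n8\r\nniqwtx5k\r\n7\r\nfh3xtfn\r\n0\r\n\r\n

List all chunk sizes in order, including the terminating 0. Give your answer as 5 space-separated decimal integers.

Answer: 1 8 8 7 0

Derivation:
Chunk 1: stream[0..1]='1' size=0x1=1, data at stream[3..4]='4' -> body[0..1], body so far='4'
Chunk 2: stream[6..7]='8' size=0x8=8, data at stream[9..17]='fkfdlrdk' -> body[1..9], body so far='4fkfdlrdk'
Chunk 3: stream[19..20]='8' size=0x8=8, data at stream[22..30]='niqwtx5k' -> body[9..17], body so far='4fkfdlrdkniqwtx5k'
Chunk 4: stream[32..33]='7' size=0x7=7, data at stream[35..42]='fh3xtfn' -> body[17..24], body so far='4fkfdlrdkniqwtx5kfh3xtfn'
Chunk 5: stream[44..45]='0' size=0 (terminator). Final body='4fkfdlrdkniqwtx5kfh3xtfn' (24 bytes)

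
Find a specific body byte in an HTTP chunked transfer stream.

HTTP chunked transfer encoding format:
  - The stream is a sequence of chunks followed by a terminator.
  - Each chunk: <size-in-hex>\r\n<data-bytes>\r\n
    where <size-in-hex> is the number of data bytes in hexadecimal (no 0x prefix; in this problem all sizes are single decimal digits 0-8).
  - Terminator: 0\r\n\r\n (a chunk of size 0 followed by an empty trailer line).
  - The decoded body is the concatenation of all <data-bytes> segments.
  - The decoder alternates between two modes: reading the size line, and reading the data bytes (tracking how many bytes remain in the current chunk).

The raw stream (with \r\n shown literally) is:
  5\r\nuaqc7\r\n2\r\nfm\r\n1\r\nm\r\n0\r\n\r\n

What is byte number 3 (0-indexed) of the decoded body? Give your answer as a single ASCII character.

Chunk 1: stream[0..1]='5' size=0x5=5, data at stream[3..8]='uaqc7' -> body[0..5], body so far='uaqc7'
Chunk 2: stream[10..11]='2' size=0x2=2, data at stream[13..15]='fm' -> body[5..7], body so far='uaqc7fm'
Chunk 3: stream[17..18]='1' size=0x1=1, data at stream[20..21]='m' -> body[7..8], body so far='uaqc7fmm'
Chunk 4: stream[23..24]='0' size=0 (terminator). Final body='uaqc7fmm' (8 bytes)
Body byte 3 = 'c'

Answer: c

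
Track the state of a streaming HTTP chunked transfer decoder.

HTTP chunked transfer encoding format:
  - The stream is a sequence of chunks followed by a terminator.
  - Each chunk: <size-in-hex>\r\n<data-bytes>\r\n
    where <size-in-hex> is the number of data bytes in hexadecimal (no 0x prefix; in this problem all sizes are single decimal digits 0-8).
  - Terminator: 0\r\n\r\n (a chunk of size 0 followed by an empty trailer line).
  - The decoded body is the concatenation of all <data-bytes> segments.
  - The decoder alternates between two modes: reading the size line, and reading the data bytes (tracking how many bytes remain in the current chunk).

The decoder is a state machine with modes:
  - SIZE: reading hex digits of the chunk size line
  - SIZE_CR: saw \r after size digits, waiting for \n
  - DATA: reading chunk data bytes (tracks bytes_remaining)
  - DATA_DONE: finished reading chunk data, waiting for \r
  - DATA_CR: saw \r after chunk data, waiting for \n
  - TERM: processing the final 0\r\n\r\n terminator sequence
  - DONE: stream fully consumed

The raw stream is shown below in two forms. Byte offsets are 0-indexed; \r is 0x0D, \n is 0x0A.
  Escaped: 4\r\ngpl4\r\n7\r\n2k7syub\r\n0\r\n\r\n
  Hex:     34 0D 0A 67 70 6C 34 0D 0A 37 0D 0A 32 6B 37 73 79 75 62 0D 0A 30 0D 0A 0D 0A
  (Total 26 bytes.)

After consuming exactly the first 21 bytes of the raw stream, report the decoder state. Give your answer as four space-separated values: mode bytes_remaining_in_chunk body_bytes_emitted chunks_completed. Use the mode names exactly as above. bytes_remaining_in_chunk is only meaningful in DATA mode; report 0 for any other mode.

Byte 0 = '4': mode=SIZE remaining=0 emitted=0 chunks_done=0
Byte 1 = 0x0D: mode=SIZE_CR remaining=0 emitted=0 chunks_done=0
Byte 2 = 0x0A: mode=DATA remaining=4 emitted=0 chunks_done=0
Byte 3 = 'g': mode=DATA remaining=3 emitted=1 chunks_done=0
Byte 4 = 'p': mode=DATA remaining=2 emitted=2 chunks_done=0
Byte 5 = 'l': mode=DATA remaining=1 emitted=3 chunks_done=0
Byte 6 = '4': mode=DATA_DONE remaining=0 emitted=4 chunks_done=0
Byte 7 = 0x0D: mode=DATA_CR remaining=0 emitted=4 chunks_done=0
Byte 8 = 0x0A: mode=SIZE remaining=0 emitted=4 chunks_done=1
Byte 9 = '7': mode=SIZE remaining=0 emitted=4 chunks_done=1
Byte 10 = 0x0D: mode=SIZE_CR remaining=0 emitted=4 chunks_done=1
Byte 11 = 0x0A: mode=DATA remaining=7 emitted=4 chunks_done=1
Byte 12 = '2': mode=DATA remaining=6 emitted=5 chunks_done=1
Byte 13 = 'k': mode=DATA remaining=5 emitted=6 chunks_done=1
Byte 14 = '7': mode=DATA remaining=4 emitted=7 chunks_done=1
Byte 15 = 's': mode=DATA remaining=3 emitted=8 chunks_done=1
Byte 16 = 'y': mode=DATA remaining=2 emitted=9 chunks_done=1
Byte 17 = 'u': mode=DATA remaining=1 emitted=10 chunks_done=1
Byte 18 = 'b': mode=DATA_DONE remaining=0 emitted=11 chunks_done=1
Byte 19 = 0x0D: mode=DATA_CR remaining=0 emitted=11 chunks_done=1
Byte 20 = 0x0A: mode=SIZE remaining=0 emitted=11 chunks_done=2

Answer: SIZE 0 11 2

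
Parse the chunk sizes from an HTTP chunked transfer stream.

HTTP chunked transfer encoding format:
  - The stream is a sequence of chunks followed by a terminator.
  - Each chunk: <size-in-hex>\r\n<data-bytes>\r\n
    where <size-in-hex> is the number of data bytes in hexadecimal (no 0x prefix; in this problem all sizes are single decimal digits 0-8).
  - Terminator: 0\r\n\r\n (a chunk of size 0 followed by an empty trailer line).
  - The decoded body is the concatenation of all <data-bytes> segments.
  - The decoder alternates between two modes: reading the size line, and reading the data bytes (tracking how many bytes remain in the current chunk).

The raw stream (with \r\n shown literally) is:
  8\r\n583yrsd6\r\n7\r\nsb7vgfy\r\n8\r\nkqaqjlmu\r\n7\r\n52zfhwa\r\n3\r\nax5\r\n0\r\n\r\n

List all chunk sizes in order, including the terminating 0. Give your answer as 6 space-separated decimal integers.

Chunk 1: stream[0..1]='8' size=0x8=8, data at stream[3..11]='583yrsd6' -> body[0..8], body so far='583yrsd6'
Chunk 2: stream[13..14]='7' size=0x7=7, data at stream[16..23]='sb7vgfy' -> body[8..15], body so far='583yrsd6sb7vgfy'
Chunk 3: stream[25..26]='8' size=0x8=8, data at stream[28..36]='kqaqjlmu' -> body[15..23], body so far='583yrsd6sb7vgfykqaqjlmu'
Chunk 4: stream[38..39]='7' size=0x7=7, data at stream[41..48]='52zfhwa' -> body[23..30], body so far='583yrsd6sb7vgfykqaqjlmu52zfhwa'
Chunk 5: stream[50..51]='3' size=0x3=3, data at stream[53..56]='ax5' -> body[30..33], body so far='583yrsd6sb7vgfykqaqjlmu52zfhwaax5'
Chunk 6: stream[58..59]='0' size=0 (terminator). Final body='583yrsd6sb7vgfykqaqjlmu52zfhwaax5' (33 bytes)

Answer: 8 7 8 7 3 0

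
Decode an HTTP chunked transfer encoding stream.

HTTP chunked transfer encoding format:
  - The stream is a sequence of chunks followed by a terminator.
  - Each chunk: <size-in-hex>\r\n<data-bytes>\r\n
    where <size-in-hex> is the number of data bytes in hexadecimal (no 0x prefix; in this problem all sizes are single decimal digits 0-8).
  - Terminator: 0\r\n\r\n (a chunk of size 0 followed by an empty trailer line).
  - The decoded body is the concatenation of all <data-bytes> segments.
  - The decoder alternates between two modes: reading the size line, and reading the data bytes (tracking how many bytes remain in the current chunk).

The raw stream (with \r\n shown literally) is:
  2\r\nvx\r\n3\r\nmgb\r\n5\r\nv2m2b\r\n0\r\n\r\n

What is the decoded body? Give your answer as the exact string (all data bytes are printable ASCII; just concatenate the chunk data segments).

Chunk 1: stream[0..1]='2' size=0x2=2, data at stream[3..5]='vx' -> body[0..2], body so far='vx'
Chunk 2: stream[7..8]='3' size=0x3=3, data at stream[10..13]='mgb' -> body[2..5], body so far='vxmgb'
Chunk 3: stream[15..16]='5' size=0x5=5, data at stream[18..23]='v2m2b' -> body[5..10], body so far='vxmgbv2m2b'
Chunk 4: stream[25..26]='0' size=0 (terminator). Final body='vxmgbv2m2b' (10 bytes)

Answer: vxmgbv2m2b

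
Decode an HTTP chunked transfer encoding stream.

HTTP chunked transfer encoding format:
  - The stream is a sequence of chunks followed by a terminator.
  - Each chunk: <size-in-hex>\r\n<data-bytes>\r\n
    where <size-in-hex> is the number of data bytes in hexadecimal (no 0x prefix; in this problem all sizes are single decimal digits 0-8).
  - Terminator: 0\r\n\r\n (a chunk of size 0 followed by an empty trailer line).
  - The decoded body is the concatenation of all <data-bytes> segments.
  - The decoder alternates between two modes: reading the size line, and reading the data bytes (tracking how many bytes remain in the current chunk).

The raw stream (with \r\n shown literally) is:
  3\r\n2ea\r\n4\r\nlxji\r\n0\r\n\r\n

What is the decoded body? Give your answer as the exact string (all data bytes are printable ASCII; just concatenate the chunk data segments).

Answer: 2ealxji

Derivation:
Chunk 1: stream[0..1]='3' size=0x3=3, data at stream[3..6]='2ea' -> body[0..3], body so far='2ea'
Chunk 2: stream[8..9]='4' size=0x4=4, data at stream[11..15]='lxji' -> body[3..7], body so far='2ealxji'
Chunk 3: stream[17..18]='0' size=0 (terminator). Final body='2ealxji' (7 bytes)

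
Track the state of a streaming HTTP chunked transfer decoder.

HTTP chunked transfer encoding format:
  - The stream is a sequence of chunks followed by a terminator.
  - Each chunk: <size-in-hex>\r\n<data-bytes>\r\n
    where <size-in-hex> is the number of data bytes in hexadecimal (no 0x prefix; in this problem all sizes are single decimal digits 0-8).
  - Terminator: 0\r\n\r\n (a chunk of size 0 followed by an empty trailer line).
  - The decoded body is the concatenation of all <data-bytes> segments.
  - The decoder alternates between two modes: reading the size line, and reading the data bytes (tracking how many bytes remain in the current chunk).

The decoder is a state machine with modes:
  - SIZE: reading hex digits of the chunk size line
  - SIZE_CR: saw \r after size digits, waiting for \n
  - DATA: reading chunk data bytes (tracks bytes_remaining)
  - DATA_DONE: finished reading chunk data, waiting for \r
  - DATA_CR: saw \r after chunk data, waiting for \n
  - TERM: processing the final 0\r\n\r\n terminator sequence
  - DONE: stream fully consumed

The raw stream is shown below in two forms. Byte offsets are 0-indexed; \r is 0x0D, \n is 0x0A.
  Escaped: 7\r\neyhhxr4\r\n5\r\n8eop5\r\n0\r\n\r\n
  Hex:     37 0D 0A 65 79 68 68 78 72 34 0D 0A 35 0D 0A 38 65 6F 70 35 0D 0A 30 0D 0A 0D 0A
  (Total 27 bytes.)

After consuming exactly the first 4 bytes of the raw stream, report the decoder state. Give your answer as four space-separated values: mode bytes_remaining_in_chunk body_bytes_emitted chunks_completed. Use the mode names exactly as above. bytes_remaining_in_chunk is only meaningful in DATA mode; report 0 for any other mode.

Byte 0 = '7': mode=SIZE remaining=0 emitted=0 chunks_done=0
Byte 1 = 0x0D: mode=SIZE_CR remaining=0 emitted=0 chunks_done=0
Byte 2 = 0x0A: mode=DATA remaining=7 emitted=0 chunks_done=0
Byte 3 = 'e': mode=DATA remaining=6 emitted=1 chunks_done=0

Answer: DATA 6 1 0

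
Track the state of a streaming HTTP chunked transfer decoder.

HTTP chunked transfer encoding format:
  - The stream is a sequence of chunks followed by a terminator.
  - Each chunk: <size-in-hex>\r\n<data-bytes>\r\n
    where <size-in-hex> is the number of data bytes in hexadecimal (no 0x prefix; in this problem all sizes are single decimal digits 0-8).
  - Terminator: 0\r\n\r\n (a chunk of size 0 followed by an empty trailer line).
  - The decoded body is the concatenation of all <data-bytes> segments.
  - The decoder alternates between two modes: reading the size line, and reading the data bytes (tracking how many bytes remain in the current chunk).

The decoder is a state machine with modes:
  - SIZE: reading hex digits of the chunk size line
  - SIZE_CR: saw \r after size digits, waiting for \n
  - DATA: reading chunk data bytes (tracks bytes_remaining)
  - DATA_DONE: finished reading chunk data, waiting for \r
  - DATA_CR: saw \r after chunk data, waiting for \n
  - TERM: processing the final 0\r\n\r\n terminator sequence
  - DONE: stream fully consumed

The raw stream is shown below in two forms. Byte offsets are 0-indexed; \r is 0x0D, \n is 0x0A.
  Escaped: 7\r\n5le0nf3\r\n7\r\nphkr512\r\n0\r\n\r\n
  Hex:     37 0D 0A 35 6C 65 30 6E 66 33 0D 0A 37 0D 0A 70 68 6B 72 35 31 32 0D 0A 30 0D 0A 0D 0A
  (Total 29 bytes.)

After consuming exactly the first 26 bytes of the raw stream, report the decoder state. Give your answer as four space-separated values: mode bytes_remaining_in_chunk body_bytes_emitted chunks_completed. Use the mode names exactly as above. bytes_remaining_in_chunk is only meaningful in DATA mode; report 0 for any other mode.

Answer: SIZE_CR 0 14 2

Derivation:
Byte 0 = '7': mode=SIZE remaining=0 emitted=0 chunks_done=0
Byte 1 = 0x0D: mode=SIZE_CR remaining=0 emitted=0 chunks_done=0
Byte 2 = 0x0A: mode=DATA remaining=7 emitted=0 chunks_done=0
Byte 3 = '5': mode=DATA remaining=6 emitted=1 chunks_done=0
Byte 4 = 'l': mode=DATA remaining=5 emitted=2 chunks_done=0
Byte 5 = 'e': mode=DATA remaining=4 emitted=3 chunks_done=0
Byte 6 = '0': mode=DATA remaining=3 emitted=4 chunks_done=0
Byte 7 = 'n': mode=DATA remaining=2 emitted=5 chunks_done=0
Byte 8 = 'f': mode=DATA remaining=1 emitted=6 chunks_done=0
Byte 9 = '3': mode=DATA_DONE remaining=0 emitted=7 chunks_done=0
Byte 10 = 0x0D: mode=DATA_CR remaining=0 emitted=7 chunks_done=0
Byte 11 = 0x0A: mode=SIZE remaining=0 emitted=7 chunks_done=1
Byte 12 = '7': mode=SIZE remaining=0 emitted=7 chunks_done=1
Byte 13 = 0x0D: mode=SIZE_CR remaining=0 emitted=7 chunks_done=1
Byte 14 = 0x0A: mode=DATA remaining=7 emitted=7 chunks_done=1
Byte 15 = 'p': mode=DATA remaining=6 emitted=8 chunks_done=1
Byte 16 = 'h': mode=DATA remaining=5 emitted=9 chunks_done=1
Byte 17 = 'k': mode=DATA remaining=4 emitted=10 chunks_done=1
Byte 18 = 'r': mode=DATA remaining=3 emitted=11 chunks_done=1
Byte 19 = '5': mode=DATA remaining=2 emitted=12 chunks_done=1
Byte 20 = '1': mode=DATA remaining=1 emitted=13 chunks_done=1
Byte 21 = '2': mode=DATA_DONE remaining=0 emitted=14 chunks_done=1
Byte 22 = 0x0D: mode=DATA_CR remaining=0 emitted=14 chunks_done=1
Byte 23 = 0x0A: mode=SIZE remaining=0 emitted=14 chunks_done=2
Byte 24 = '0': mode=SIZE remaining=0 emitted=14 chunks_done=2
Byte 25 = 0x0D: mode=SIZE_CR remaining=0 emitted=14 chunks_done=2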